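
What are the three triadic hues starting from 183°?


Triadic: equally spaced at 120° intervals
H1 = 183°
H2 = (183 + 120) mod 360 = 303°
H3 = (183 + 240) mod 360 = 63°
Triadic = 183°, 303°, 63°


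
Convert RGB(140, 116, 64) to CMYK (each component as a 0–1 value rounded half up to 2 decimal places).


R'=140/255≈0.5490, G'=116/255≈0.4549, B'=64/255≈0.2510
K = 1 - max(R',G',B') = 1 - 140/255 = 115/255 = 0.45098… → 0.45
(1-R'-K)/(1-K) simplifies to (max-R)/max with max = 140:
C = (140-140)/140 = 0/140 = 0 → 0.00
M = (140-116)/140 = 24/140 = 0.17142… → 0.17
Y = (140-64)/140 = 76/140 = 0.54285… → 0.54
= CMYK(0.00, 0.17, 0.54, 0.45)


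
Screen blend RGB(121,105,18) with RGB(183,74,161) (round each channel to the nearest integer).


Screen: C = 255 - (255-A)×(255-B)/255, rounded to nearest integer
R: 255 - (255-121)×(255-183)/255 = 255 - 9648/255 ≈ 255 - 37.835 = 217.165 → 217
G: 255 - (255-105)×(255-74)/255 = 255 - 27150/255 ≈ 255 - 106.471 = 148.529 → 149
B: 255 - (255-18)×(255-161)/255 = 255 - 22278/255 ≈ 255 - 87.365 = 167.635 → 168
= RGB(217, 149, 168)


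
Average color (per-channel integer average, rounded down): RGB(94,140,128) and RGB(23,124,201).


Midpoint: each channel = ⌊(C₁+C₂)/2⌋
R: ⌊(94+23)/2⌋ = 58
G: ⌊(140+124)/2⌋ = 132
B: ⌊(128+201)/2⌋ = 164
= RGB(58, 132, 164)


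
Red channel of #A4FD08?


Color: #A4FD08
R = A4 = 164
G = FD = 253
B = 08 = 8
Red = 164


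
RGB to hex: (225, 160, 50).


R = 225 → E1 (hex)
G = 160 → A0 (hex)
B = 50 → 32 (hex)
Hex = #E1A032


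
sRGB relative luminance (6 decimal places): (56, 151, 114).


Linearize each channel (sRGB transfer function): c = v/255; c_lin = c/12.92 if c ≤ 0.04045, else ((c+0.055)/1.055)^2.4
  R: 56/255 ≈ 0.219608 > 0.04045 → ((0.219608+0.055)/1.055)^2.4 ≈ 0.039546
  G: 151/255 ≈ 0.592157 > 0.04045 → ((0.592157+0.055)/1.055)^2.4 ≈ 0.309469
  B: 114/255 ≈ 0.447059 > 0.04045 → ((0.447059+0.055)/1.055)^2.4 ≈ 0.168269
R_lin = 0.039546, G_lin = 0.309469, B_lin = 0.168269
L = 0.2126×R + 0.7152×G + 0.0722×B
L = 0.2126×0.039546 + 0.7152×0.309469 + 0.0722×0.168269
L ≈ 0.241889


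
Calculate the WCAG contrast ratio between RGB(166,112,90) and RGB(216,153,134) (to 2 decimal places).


Linearize each sRGB channel c=v/255: c/12.92 if c ≤ 0.04045 else ((c+0.055)/1.055)^2.4
L = 0.2126×R_lin + 0.7152×G_lin + 0.0722×B_lin
Color 1 (166,112,90):
  R=166: 166/255≈0.6510 > 0.04045 → ((0.6510+0.055)/1.055)^2.4 ≈ 0.38133
  G=112: 112/255≈0.4392 > 0.04045 → ((0.4392+0.055)/1.055)^2.4 ≈ 0.16203
  B=90: 90/255≈0.3529 > 0.04045 → ((0.3529+0.055)/1.055)^2.4 ≈ 0.10224
  L1 = 0.2126×0.38133 + 0.7152×0.16203 + 0.0722×0.10224 ≈ 0.20434
Color 2 (216,153,134):
  R=216: 216/255≈0.8471 > 0.04045 → ((0.8471+0.055)/1.055)^2.4 ≈ 0.68669
  G=153: 153/255≈0.6000 > 0.04045 → ((0.6000+0.055)/1.055)^2.4 ≈ 0.31855
  B=134: 134/255≈0.5255 > 0.04045 → ((0.5255+0.055)/1.055)^2.4 ≈ 0.23840
  L2 = 0.2126×0.68669 + 0.7152×0.31855 + 0.0722×0.23840 ≈ 0.39103
Lighter = 0.39103, Darker = 0.20434
Ratio = (L_lighter + 0.05) / (L_darker + 0.05)
Ratio = (0.39103 + 0.05) / (0.20434 + 0.05) = 0.44103 / 0.25434 ≈ 1.7340
Ratio ≈ 1.73:1


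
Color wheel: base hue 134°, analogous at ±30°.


Base hue: 134°
Left analog: (134 - 30) mod 360 = 104°
Right analog: (134 + 30) mod 360 = 164°
Analogous hues = 104° and 164°


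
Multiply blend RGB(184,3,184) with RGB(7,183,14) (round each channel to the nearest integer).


Multiply: C = A×B/255, rounded to nearest integer
R: 184×7/255 = 1288/255 ≈ 5.051 → 5
G: 3×183/255 = 549/255 ≈ 2.153 → 2
B: 184×14/255 = 2576/255 ≈ 10.102 → 10
= RGB(5, 2, 10)


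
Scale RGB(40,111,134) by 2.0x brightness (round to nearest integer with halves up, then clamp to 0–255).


Multiply each channel by 2.0, round half up, clamp to [0, 255]
R: 40×2.0 = 80
G: 111×2.0 = 222
B: 134×2.0 = 268 → clamp → 255
= RGB(80, 222, 255)


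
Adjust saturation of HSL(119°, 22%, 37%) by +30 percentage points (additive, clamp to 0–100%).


Original S = 22%
Adjustment = +30 percentage points
New S = 22 + (30) = 52
Clamp to [0, 100] → 52
= HSL(119°, 52%, 37%)


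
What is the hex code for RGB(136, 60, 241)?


R = 136 → 88 (hex)
G = 60 → 3C (hex)
B = 241 → F1 (hex)
Hex = #883CF1


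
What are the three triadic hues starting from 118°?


Triadic: equally spaced at 120° intervals
H1 = 118°
H2 = (118 + 120) mod 360 = 238°
H3 = (118 + 240) mod 360 = 358°
Triadic = 118°, 238°, 358°


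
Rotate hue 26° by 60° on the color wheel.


New hue = (H + rotation) mod 360
New hue = (26 + 60) mod 360
= 86 mod 360
= 86°


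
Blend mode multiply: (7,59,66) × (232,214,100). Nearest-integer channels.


Multiply: C = A×B/255, rounded to nearest integer
R: 7×232/255 = 1624/255 ≈ 6.369 → 6
G: 59×214/255 = 12626/255 ≈ 49.514 → 50
B: 66×100/255 = 6600/255 ≈ 25.882 → 26
= RGB(6, 50, 26)


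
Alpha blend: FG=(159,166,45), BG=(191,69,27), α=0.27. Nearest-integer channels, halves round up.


C = α×F + (1-α)×B, with 1-α = 0.73
R: 0.27×159 + 0.73×191 = 42.93 + 139.43 = 182.36 → 182
G: 0.27×166 + 0.73×69 = 44.82 + 50.37 = 95.19 → 95
B: 0.27×45 + 0.73×27 = 12.15 + 19.71 = 31.86 → 32
= RGB(182, 95, 32)


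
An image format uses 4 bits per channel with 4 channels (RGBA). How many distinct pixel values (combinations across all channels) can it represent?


Total bits = 4 bits/channel × 4 channels = 16 bits
Distinct pixel values = 2^16
= 65,536 pixel values


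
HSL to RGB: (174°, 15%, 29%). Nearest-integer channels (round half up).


H=174°, S=0.15, L=0.29
C = (1-|2L-1|)×S = (1-|-0.42|)×0.15 = 0.087
H' = H/60 = 174/60 ≈ 2.9000; X = C×(1-|H' mod 2 - 1|) = 0.0783
m = L - C/2 = 0.29 - 0.0435 = 0.2465
Sector ⌊H'⌋ = 2 → (R',G',B') = (0.0, 0.087, 0.0783)
RGB = ((R'+m)×255, (G'+m)×255, (B'+m)×255) = (62.8575, 85.0425, 82.824)
Round half up → RGB(63, 85, 83)


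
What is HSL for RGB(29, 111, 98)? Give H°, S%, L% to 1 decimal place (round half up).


Normalize: R'=29/255≈0.1137, G'=111/255≈0.4353, B'=98/255≈0.3843
Max=111/255, Min=29/255, Δ=Max-Min=82/255
L = (Max+Min)/2 = (111+29)/510 = 140/510 = 0.27450… → L = 27.5%
L ≤ 0.5 → S = Δ/(Max+Min) = 82/(111+29) = 82/140 = 0.58571… → S = 58.6%
(the 1/255 factors cancel in S and H, so raw channel differences can be used)
Max is G' → H = 60 × ((B-R)/Δ + 2) = 60 × ((98-29)/82 + 2)
  69/82 + 2 = 0.8414… + 2 = 2.8414…
  H = 60 × 2.8414… = 170.487…° → H = 170.5°
= HSL(170.5°, 58.6%, 27.5%)


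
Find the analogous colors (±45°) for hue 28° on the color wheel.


Base hue: 28°
Left analog: (28 - 45) mod 360 = 343°
Right analog: (28 + 45) mod 360 = 73°
Analogous hues = 343° and 73°


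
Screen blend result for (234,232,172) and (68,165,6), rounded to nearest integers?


Screen: C = 255 - (255-A)×(255-B)/255, rounded to nearest integer
R: 255 - (255-234)×(255-68)/255 = 255 - 3927/255 ≈ 255 - 15.400 = 239.600 → 240
G: 255 - (255-232)×(255-165)/255 = 255 - 2070/255 ≈ 255 - 8.118 = 246.882 → 247
B: 255 - (255-172)×(255-6)/255 = 255 - 20667/255 ≈ 255 - 81.047 = 173.953 → 174
= RGB(240, 247, 174)


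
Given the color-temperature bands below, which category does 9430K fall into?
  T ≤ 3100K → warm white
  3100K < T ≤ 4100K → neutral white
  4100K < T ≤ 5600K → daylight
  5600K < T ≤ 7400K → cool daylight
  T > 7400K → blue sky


Temperature: 9430K
9430K > 7400K → blue sky
Classification: blue sky


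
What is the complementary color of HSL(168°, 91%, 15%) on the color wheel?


Complement = opposite side of color wheel = hue + 180°
H' = (168 + 180) mod 360 = 348°
S and L unchanged.
= HSL(348°, 91%, 15%)


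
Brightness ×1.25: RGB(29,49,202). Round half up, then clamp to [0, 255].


Multiply each channel by 1.25, round half up, clamp to [0, 255]
R: 29×1.25 = 36.25 → round → 36
G: 49×1.25 = 61.25 → round → 61
B: 202×1.25 = 252.5 → round → 253
= RGB(36, 61, 253)


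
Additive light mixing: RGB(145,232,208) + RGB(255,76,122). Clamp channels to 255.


Additive: each channel = min(255, C₁+C₂)
R: 145+255 = 400 → 255
G: 232+76 = 308 → 255
B: 208+122 = 330 → 255
= RGB(255, 255, 255)


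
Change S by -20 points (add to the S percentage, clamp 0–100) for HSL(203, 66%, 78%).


Original S = 66%
Adjustment = -20 percentage points
New S = 66 + (-20) = 46
Clamp to [0, 100] → 46
= HSL(203°, 46%, 78%)


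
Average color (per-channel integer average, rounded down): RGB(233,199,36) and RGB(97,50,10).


Midpoint: each channel = ⌊(C₁+C₂)/2⌋
R: ⌊(233+97)/2⌋ = 165
G: ⌊(199+50)/2⌋ = 124
B: ⌊(36+10)/2⌋ = 23
= RGB(165, 124, 23)


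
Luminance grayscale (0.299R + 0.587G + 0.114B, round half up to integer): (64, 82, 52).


Gray = 0.299×R + 0.587×G + 0.114×B
Gray = 0.299×64 + 0.587×82 + 0.114×52
Gray = 19.136 + 48.134 + 5.928
Gray = 73.198 → round half up → 73
Gray = 73


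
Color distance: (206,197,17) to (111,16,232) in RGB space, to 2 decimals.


d = √[(R₁-R₂)² + (G₁-G₂)² + (B₁-B₂)²]
d = √[(206-111)² + (197-16)² + (17-232)²]
d = √[9025 + 32761 + 46225]
d = √88011
d ≈ 296.67


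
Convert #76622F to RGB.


76 → 118 (R)
62 → 98 (G)
2F → 47 (B)
= RGB(118, 98, 47)


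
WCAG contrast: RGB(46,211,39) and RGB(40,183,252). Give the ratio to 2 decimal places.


Linearize each sRGB channel c=v/255: c/12.92 if c ≤ 0.04045 else ((c+0.055)/1.055)^2.4
L = 0.2126×R_lin + 0.7152×G_lin + 0.0722×B_lin
Color 1 (46,211,39):
  R=46: 46/255≈0.1804 > 0.04045 → ((0.1804+0.055)/1.055)^2.4 ≈ 0.02732
  G=211: 211/255≈0.8275 > 0.04045 → ((0.8275+0.055)/1.055)^2.4 ≈ 0.65141
  B=39: 39/255≈0.1529 > 0.04045 → ((0.1529+0.055)/1.055)^2.4 ≈ 0.02029
  L1 = 0.2126×0.02732 + 0.7152×0.65141 + 0.0722×0.02029 ≈ 0.47316
Color 2 (40,183,252):
  R=40: 40/255≈0.1569 > 0.04045 → ((0.1569+0.055)/1.055)^2.4 ≈ 0.02122
  G=183: 183/255≈0.7176 > 0.04045 → ((0.7176+0.055)/1.055)^2.4 ≈ 0.47353
  B=252: 252/255≈0.9882 > 0.04045 → ((0.9882+0.055)/1.055)^2.4 ≈ 0.97345
  L2 = 0.2126×0.02122 + 0.7152×0.47353 + 0.0722×0.97345 ≈ 0.41346
Lighter = 0.47316, Darker = 0.41346
Ratio = (L_lighter + 0.05) / (L_darker + 0.05)
Ratio = (0.47316 + 0.05) / (0.41346 + 0.05) = 0.52316 / 0.46346 ≈ 1.1288
Ratio ≈ 1.13:1


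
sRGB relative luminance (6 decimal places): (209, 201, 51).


Linearize each channel (sRGB transfer function): c = v/255; c_lin = c/12.92 if c ≤ 0.04045, else ((c+0.055)/1.055)^2.4
  R: 209/255 ≈ 0.819608 > 0.04045 → ((0.819608+0.055)/1.055)^2.4 ≈ 0.637597
  G: 201/255 ≈ 0.788235 > 0.04045 → ((0.788235+0.055)/1.055)^2.4 ≈ 0.584078
  B: 51/255 ≈ 0.200000 > 0.04045 → ((0.200000+0.055)/1.055)^2.4 ≈ 0.033105
R_lin = 0.637597, G_lin = 0.584078, B_lin = 0.033105
L = 0.2126×R + 0.7152×G + 0.0722×B
L = 0.2126×0.637597 + 0.7152×0.584078 + 0.0722×0.033105
L ≈ 0.555676


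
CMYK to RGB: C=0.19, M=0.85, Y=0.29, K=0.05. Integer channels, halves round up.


R = 255 × (1-C) × (1-K) = 255 × 0.81 × 0.95 = 196.2225 → 196
G = 255 × (1-M) × (1-K) = 255 × 0.15 × 0.95 = 36.3375 → 36
B = 255 × (1-Y) × (1-K) = 255 × 0.71 × 0.95 = 171.9975 → 172
= RGB(196, 36, 172)


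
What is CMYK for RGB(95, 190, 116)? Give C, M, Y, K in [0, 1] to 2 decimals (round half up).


R'=95/255≈0.3725, G'=190/255≈0.7451, B'=116/255≈0.4549
K = 1 - max(R',G',B') = 1 - 190/255 = 65/255 = 0.25490… → 0.25
(1-R'-K)/(1-K) simplifies to (max-R)/max with max = 190:
C = (190-95)/190 = 95/190 = 0.5 → 0.50
M = (190-190)/190 = 0/190 = 0 → 0.00
Y = (190-116)/190 = 74/190 = 0.38947… → 0.39
= CMYK(0.50, 0.00, 0.39, 0.25)


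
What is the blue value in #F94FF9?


Color: #F94FF9
R = F9 = 249
G = 4F = 79
B = F9 = 249
Blue = 249


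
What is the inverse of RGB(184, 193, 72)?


Invert: (255-R, 255-G, 255-B)
R: 255-184 = 71
G: 255-193 = 62
B: 255-72 = 183
= RGB(71, 62, 183)


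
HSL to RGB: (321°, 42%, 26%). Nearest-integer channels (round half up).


H=321°, S=0.42, L=0.26
C = (1-|2L-1|)×S = (1-|-0.48|)×0.42 = 0.2184
H' = H/60 = 321/60 ≈ 5.3500; X = C×(1-|H' mod 2 - 1|) = 0.14196
m = L - C/2 = 0.26 - 0.1092 = 0.1508
Sector ⌊H'⌋ = 5 → (R',G',B') = (0.2184, 0.0, 0.14196)
RGB = ((R'+m)×255, (G'+m)×255, (B'+m)×255) = (94.146, 38.454, 74.6538)
Round half up → RGB(94, 38, 75)


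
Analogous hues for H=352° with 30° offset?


Base hue: 352°
Left analog: (352 - 30) mod 360 = 322°
Right analog: (352 + 30) mod 360 = 22°
Analogous hues = 322° and 22°


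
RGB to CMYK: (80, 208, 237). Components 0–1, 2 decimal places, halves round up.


R'=80/255≈0.3137, G'=208/255≈0.8157, B'=237/255≈0.9294
K = 1 - max(R',G',B') = 1 - 237/255 = 18/255 = 0.07058… → 0.07
(1-R'-K)/(1-K) simplifies to (max-R)/max with max = 237:
C = (237-80)/237 = 157/237 = 0.66244… → 0.66
M = (237-208)/237 = 29/237 = 0.12236… → 0.12
Y = (237-237)/237 = 0/237 = 0 → 0.00
= CMYK(0.66, 0.12, 0.00, 0.07)


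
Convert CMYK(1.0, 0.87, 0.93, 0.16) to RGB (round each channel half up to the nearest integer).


R = 255 × (1-C) × (1-K) = 255 × 0.00 × 0.84 = 0
G = 255 × (1-M) × (1-K) = 255 × 0.13 × 0.84 = 27.846 → 28
B = 255 × (1-Y) × (1-K) = 255 × 0.07 × 0.84 = 14.994 → 15
= RGB(0, 28, 15)


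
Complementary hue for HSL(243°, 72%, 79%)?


Complement = opposite side of color wheel = hue + 180°
H' = (243 + 180) mod 360 = 63°
S and L unchanged.
= HSL(63°, 72%, 79%)


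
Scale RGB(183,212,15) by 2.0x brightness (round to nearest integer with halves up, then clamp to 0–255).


Multiply each channel by 2.0, round half up, clamp to [0, 255]
R: 183×2.0 = 366 → clamp → 255
G: 212×2.0 = 424 → clamp → 255
B: 15×2.0 = 30
= RGB(255, 255, 30)


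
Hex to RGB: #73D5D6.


73 → 115 (R)
D5 → 213 (G)
D6 → 214 (B)
= RGB(115, 213, 214)


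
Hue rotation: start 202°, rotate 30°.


New hue = (H + rotation) mod 360
New hue = (202 + 30) mod 360
= 232 mod 360
= 232°


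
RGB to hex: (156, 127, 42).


R = 156 → 9C (hex)
G = 127 → 7F (hex)
B = 42 → 2A (hex)
Hex = #9C7F2A


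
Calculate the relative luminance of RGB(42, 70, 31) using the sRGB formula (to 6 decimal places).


Linearize each channel (sRGB transfer function): c = v/255; c_lin = c/12.92 if c ≤ 0.04045, else ((c+0.055)/1.055)^2.4
  R: 42/255 ≈ 0.164706 > 0.04045 → ((0.164706+0.055)/1.055)^2.4 ≈ 0.023153
  G: 70/255 ≈ 0.274510 > 0.04045 → ((0.274510+0.055)/1.055)^2.4 ≈ 0.061246
  B: 31/255 ≈ 0.121569 > 0.04045 → ((0.121569+0.055)/1.055)^2.4 ≈ 0.013702
R_lin = 0.023153, G_lin = 0.061246, B_lin = 0.013702
L = 0.2126×R + 0.7152×G + 0.0722×B
L = 0.2126×0.023153 + 0.7152×0.061246 + 0.0722×0.013702
L ≈ 0.049715


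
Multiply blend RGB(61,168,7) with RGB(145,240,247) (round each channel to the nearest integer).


Multiply: C = A×B/255, rounded to nearest integer
R: 61×145/255 = 8845/255 ≈ 34.686 → 35
G: 168×240/255 = 40320/255 ≈ 158.118 → 158
B: 7×247/255 = 1729/255 ≈ 6.780 → 7
= RGB(35, 158, 7)


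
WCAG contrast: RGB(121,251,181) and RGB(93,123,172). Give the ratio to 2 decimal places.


Linearize each sRGB channel c=v/255: c/12.92 if c ≤ 0.04045 else ((c+0.055)/1.055)^2.4
L = 0.2126×R_lin + 0.7152×G_lin + 0.0722×B_lin
Color 1 (121,251,181):
  R=121: 121/255≈0.4745 > 0.04045 → ((0.4745+0.055)/1.055)^2.4 ≈ 0.19120
  G=251: 251/255≈0.9843 > 0.04045 → ((0.9843+0.055)/1.055)^2.4 ≈ 0.96469
  B=181: 181/255≈0.7098 > 0.04045 → ((0.7098+0.055)/1.055)^2.4 ≈ 0.46208
  L1 = 0.2126×0.19120 + 0.7152×0.96469 + 0.0722×0.46208 ≈ 0.76396
Color 2 (93,123,172):
  R=93: 93/255≈0.3647 > 0.04045 → ((0.3647+0.055)/1.055)^2.4 ≈ 0.10946
  G=123: 123/255≈0.4824 > 0.04045 → ((0.4824+0.055)/1.055)^2.4 ≈ 0.19807
  B=172: 172/255≈0.6745 > 0.04045 → ((0.6745+0.055)/1.055)^2.4 ≈ 0.41254
  L2 = 0.2126×0.10946 + 0.7152×0.19807 + 0.0722×0.41254 ≈ 0.19472
Lighter = 0.76396, Darker = 0.19472
Ratio = (L_lighter + 0.05) / (L_darker + 0.05)
Ratio = (0.76396 + 0.05) / (0.19472 + 0.05) = 0.81396 / 0.24472 ≈ 3.3261
Ratio ≈ 3.33:1


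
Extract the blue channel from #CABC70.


Color: #CABC70
R = CA = 202
G = BC = 188
B = 70 = 112
Blue = 112


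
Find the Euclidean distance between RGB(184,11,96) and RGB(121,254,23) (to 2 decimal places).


d = √[(R₁-R₂)² + (G₁-G₂)² + (B₁-B₂)²]
d = √[(184-121)² + (11-254)² + (96-23)²]
d = √[3969 + 59049 + 5329]
d = √68347
d ≈ 261.43


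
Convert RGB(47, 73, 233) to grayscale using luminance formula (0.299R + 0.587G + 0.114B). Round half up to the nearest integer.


Gray = 0.299×R + 0.587×G + 0.114×B
Gray = 0.299×47 + 0.587×73 + 0.114×233
Gray = 14.053 + 42.851 + 26.562
Gray = 83.466 → round half up → 83
Gray = 83


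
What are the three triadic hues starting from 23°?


Triadic: equally spaced at 120° intervals
H1 = 23°
H2 = (23 + 120) mod 360 = 143°
H3 = (23 + 240) mod 360 = 263°
Triadic = 23°, 143°, 263°


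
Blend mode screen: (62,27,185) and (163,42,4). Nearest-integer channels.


Screen: C = 255 - (255-A)×(255-B)/255, rounded to nearest integer
R: 255 - (255-62)×(255-163)/255 = 255 - 17756/255 ≈ 255 - 69.631 = 185.369 → 185
G: 255 - (255-27)×(255-42)/255 = 255 - 48564/255 ≈ 255 - 190.447 = 64.553 → 65
B: 255 - (255-185)×(255-4)/255 = 255 - 17570/255 ≈ 255 - 68.902 = 186.098 → 186
= RGB(185, 65, 186)


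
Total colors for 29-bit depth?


Colors = 2^bits = 2^29
= 536,870,912 colors


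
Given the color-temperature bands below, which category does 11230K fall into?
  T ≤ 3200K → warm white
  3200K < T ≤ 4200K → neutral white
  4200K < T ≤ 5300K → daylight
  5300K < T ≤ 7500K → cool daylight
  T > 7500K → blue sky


Temperature: 11230K
11230K > 7500K → blue sky
Classification: blue sky


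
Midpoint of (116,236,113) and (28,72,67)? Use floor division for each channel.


Midpoint: each channel = ⌊(C₁+C₂)/2⌋
R: ⌊(116+28)/2⌋ = 72
G: ⌊(236+72)/2⌋ = 154
B: ⌊(113+67)/2⌋ = 90
= RGB(72, 154, 90)


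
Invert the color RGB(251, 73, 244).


Invert: (255-R, 255-G, 255-B)
R: 255-251 = 4
G: 255-73 = 182
B: 255-244 = 11
= RGB(4, 182, 11)


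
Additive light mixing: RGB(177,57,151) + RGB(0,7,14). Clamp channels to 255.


Additive: each channel = min(255, C₁+C₂)
R: 177+0 = 177 → 177
G: 57+7 = 64 → 64
B: 151+14 = 165 → 165
= RGB(177, 64, 165)


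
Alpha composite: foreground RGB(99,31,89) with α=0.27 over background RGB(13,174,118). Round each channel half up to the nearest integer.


C = α×F + (1-α)×B, with 1-α = 0.73
R: 0.27×99 + 0.73×13 = 26.73 + 9.49 = 36.22 → 36
G: 0.27×31 + 0.73×174 = 8.37 + 127.02 = 135.39 → 135
B: 0.27×89 + 0.73×118 = 24.03 + 86.14 = 110.17 → 110
= RGB(36, 135, 110)


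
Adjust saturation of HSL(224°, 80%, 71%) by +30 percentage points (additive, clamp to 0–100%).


Original S = 80%
Adjustment = +30 percentage points
New S = 80 + (30) = 110
Clamp to [0, 100] → 100
= HSL(224°, 100%, 71%)


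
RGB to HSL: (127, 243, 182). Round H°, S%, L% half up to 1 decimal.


Normalize: R'=127/255≈0.4980, G'=243/255≈0.9529, B'=182/255≈0.7137
Max=243/255, Min=127/255, Δ=Max-Min=116/255
L = (Max+Min)/2 = (243+127)/510 = 370/510 = 0.72549… → L = 72.5%
L > 0.5 → S = Δ/(2-Max-Min) = 116/(510-243-127) = 116/140 = 0.82857… → S = 82.9%
(the 1/255 factors cancel in S and H, so raw channel differences can be used)
Max is G' → H = 60 × ((B-R)/Δ + 2) = 60 × ((182-127)/116 + 2)
  55/116 + 2 = 0.4741… + 2 = 2.4741…
  H = 60 × 2.4741… = 148.448…° → H = 148.4°
= HSL(148.4°, 82.9%, 72.5%)


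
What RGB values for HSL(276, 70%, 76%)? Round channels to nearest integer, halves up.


H=276°, S=0.70, L=0.76
C = (1-|2L-1|)×S = (1-|0.52|)×0.70 = 0.336
H' = H/60 = 276/60 ≈ 4.6000; X = C×(1-|H' mod 2 - 1|) = 0.2016
m = L - C/2 = 0.76 - 0.168 = 0.592
Sector ⌊H'⌋ = 4 → (R',G',B') = (0.2016, 0.0, 0.336)
RGB = ((R'+m)×255, (G'+m)×255, (B'+m)×255) = (202.368, 150.96, 236.64)
Round half up → RGB(202, 151, 237)


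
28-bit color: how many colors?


Colors = 2^bits = 2^28
= 268,435,456 colors


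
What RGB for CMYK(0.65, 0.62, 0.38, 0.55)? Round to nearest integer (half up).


R = 255 × (1-C) × (1-K) = 255 × 0.35 × 0.45 = 40.1625 → 40
G = 255 × (1-M) × (1-K) = 255 × 0.38 × 0.45 = 43.605 → 44
B = 255 × (1-Y) × (1-K) = 255 × 0.62 × 0.45 = 71.145 → 71
= RGB(40, 44, 71)


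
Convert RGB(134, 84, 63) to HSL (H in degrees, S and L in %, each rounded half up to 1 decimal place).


Normalize: R'=134/255≈0.5255, G'=84/255≈0.3294, B'=63/255≈0.2471
Max=134/255, Min=63/255, Δ=Max-Min=71/255
L = (Max+Min)/2 = (134+63)/510 = 197/510 = 0.38627… → L = 38.6%
L ≤ 0.5 → S = Δ/(Max+Min) = 71/(134+63) = 71/197 = 0.36040… → S = 36.0%
(the 1/255 factors cancel in S and H, so raw channel differences can be used)
Max is R' → H = 60 × (((G-B)/Δ) mod 6) = 60 × (((84-63)/71) mod 6)
  21/71 = 0.2957…
  H = 60 × 0.2957… = 17.746…° → H = 17.7°
= HSL(17.7°, 36.0%, 38.6%)


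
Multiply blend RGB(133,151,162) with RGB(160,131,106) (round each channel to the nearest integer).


Multiply: C = A×B/255, rounded to nearest integer
R: 133×160/255 = 21280/255 ≈ 83.451 → 83
G: 151×131/255 = 19781/255 ≈ 77.573 → 78
B: 162×106/255 = 17172/255 ≈ 67.341 → 67
= RGB(83, 78, 67)


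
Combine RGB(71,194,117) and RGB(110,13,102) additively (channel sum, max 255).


Additive: each channel = min(255, C₁+C₂)
R: 71+110 = 181 → 181
G: 194+13 = 207 → 207
B: 117+102 = 219 → 219
= RGB(181, 207, 219)


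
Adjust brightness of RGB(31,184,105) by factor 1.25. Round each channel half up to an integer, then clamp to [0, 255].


Multiply each channel by 1.25, round half up, clamp to [0, 255]
R: 31×1.25 = 38.75 → round → 39
G: 184×1.25 = 230
B: 105×1.25 = 131.25 → round → 131
= RGB(39, 230, 131)


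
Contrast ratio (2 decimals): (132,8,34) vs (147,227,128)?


Linearize each sRGB channel c=v/255: c/12.92 if c ≤ 0.04045 else ((c+0.055)/1.055)^2.4
L = 0.2126×R_lin + 0.7152×G_lin + 0.0722×B_lin
Color 1 (132,8,34):
  R=132: 132/255≈0.5176 > 0.04045 → ((0.5176+0.055)/1.055)^2.4 ≈ 0.23074
  G=8: 8/255≈0.0314 ≤ 0.04045 → 0.0314/12.92 ≈ 0.00243
  B=34: 34/255≈0.1333 > 0.04045 → ((0.1333+0.055)/1.055)^2.4 ≈ 0.01600
  L1 = 0.2126×0.23074 + 0.7152×0.00243 + 0.0722×0.01600 ≈ 0.05195
Color 2 (147,227,128):
  R=147: 147/255≈0.5765 > 0.04045 → ((0.5765+0.055)/1.055)^2.4 ≈ 0.29177
  G=227: 227/255≈0.8902 > 0.04045 → ((0.8902+0.055)/1.055)^2.4 ≈ 0.76815
  B=128: 128/255≈0.5020 > 0.04045 → ((0.5020+0.055)/1.055)^2.4 ≈ 0.21586
  L2 = 0.2126×0.29177 + 0.7152×0.76815 + 0.0722×0.21586 ≈ 0.62700
Lighter = 0.62700, Darker = 0.05195
Ratio = (L_lighter + 0.05) / (L_darker + 0.05)
Ratio = (0.62700 + 0.05) / (0.05195 + 0.05) = 0.67700 / 0.10195 ≈ 6.6407
Ratio ≈ 6.64:1


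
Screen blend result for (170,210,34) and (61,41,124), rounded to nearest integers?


Screen: C = 255 - (255-A)×(255-B)/255, rounded to nearest integer
R: 255 - (255-170)×(255-61)/255 = 255 - 16490/255 ≈ 255 - 64.667 = 190.333 → 190
G: 255 - (255-210)×(255-41)/255 = 255 - 9630/255 ≈ 255 - 37.765 = 217.235 → 217
B: 255 - (255-34)×(255-124)/255 = 255 - 28951/255 ≈ 255 - 113.533 = 141.467 → 141
= RGB(190, 217, 141)


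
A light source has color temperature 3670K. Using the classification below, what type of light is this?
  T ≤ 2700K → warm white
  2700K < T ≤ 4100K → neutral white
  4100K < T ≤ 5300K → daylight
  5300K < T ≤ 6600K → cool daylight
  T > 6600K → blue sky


Temperature: 3670K
2700K < 3670K ≤ 4100K → neutral white
Classification: neutral white


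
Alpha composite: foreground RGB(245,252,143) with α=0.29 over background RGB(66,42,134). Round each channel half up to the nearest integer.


C = α×F + (1-α)×B, with 1-α = 0.71
R: 0.29×245 + 0.71×66 = 71.05 + 46.86 = 117.91 → 118
G: 0.29×252 + 0.71×42 = 73.08 + 29.82 = 102.90 → 103
B: 0.29×143 + 0.71×134 = 41.47 + 95.14 = 136.61 → 137
= RGB(118, 103, 137)


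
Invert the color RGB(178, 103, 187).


Invert: (255-R, 255-G, 255-B)
R: 255-178 = 77
G: 255-103 = 152
B: 255-187 = 68
= RGB(77, 152, 68)


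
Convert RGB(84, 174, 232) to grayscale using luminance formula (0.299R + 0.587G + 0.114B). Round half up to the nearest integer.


Gray = 0.299×R + 0.587×G + 0.114×B
Gray = 0.299×84 + 0.587×174 + 0.114×232
Gray = 25.116 + 102.138 + 26.448
Gray = 153.702 → round half up → 154
Gray = 154


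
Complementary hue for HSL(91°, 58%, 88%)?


Complement = opposite side of color wheel = hue + 180°
H' = (91 + 180) mod 360 = 271°
S and L unchanged.
= HSL(271°, 58%, 88%)


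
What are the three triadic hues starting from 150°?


Triadic: equally spaced at 120° intervals
H1 = 150°
H2 = (150 + 120) mod 360 = 270°
H3 = (150 + 240) mod 360 = 30°
Triadic = 150°, 270°, 30°


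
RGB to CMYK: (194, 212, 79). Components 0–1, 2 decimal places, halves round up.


R'=194/255≈0.7608, G'=212/255≈0.8314, B'=79/255≈0.3098
K = 1 - max(R',G',B') = 1 - 212/255 = 43/255 = 0.16862… → 0.17
(1-R'-K)/(1-K) simplifies to (max-R)/max with max = 212:
C = (212-194)/212 = 18/212 = 0.08490… → 0.08
M = (212-212)/212 = 0/212 = 0 → 0.00
Y = (212-79)/212 = 133/212 = 0.62735… → 0.63
= CMYK(0.08, 0.00, 0.63, 0.17)


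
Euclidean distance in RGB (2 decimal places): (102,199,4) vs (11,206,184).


d = √[(R₁-R₂)² + (G₁-G₂)² + (B₁-B₂)²]
d = √[(102-11)² + (199-206)² + (4-184)²]
d = √[8281 + 49 + 32400]
d = √40730
d ≈ 201.82


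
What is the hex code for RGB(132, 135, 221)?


R = 132 → 84 (hex)
G = 135 → 87 (hex)
B = 221 → DD (hex)
Hex = #8487DD


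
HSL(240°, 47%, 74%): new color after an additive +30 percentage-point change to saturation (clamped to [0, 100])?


Original S = 47%
Adjustment = +30 percentage points
New S = 47 + (30) = 77
Clamp to [0, 100] → 77
= HSL(240°, 77%, 74%)


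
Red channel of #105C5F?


Color: #105C5F
R = 10 = 16
G = 5C = 92
B = 5F = 95
Red = 16


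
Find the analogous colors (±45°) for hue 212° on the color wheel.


Base hue: 212°
Left analog: (212 - 45) mod 360 = 167°
Right analog: (212 + 45) mod 360 = 257°
Analogous hues = 167° and 257°


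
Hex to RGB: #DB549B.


DB → 219 (R)
54 → 84 (G)
9B → 155 (B)
= RGB(219, 84, 155)


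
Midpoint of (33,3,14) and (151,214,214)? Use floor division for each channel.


Midpoint: each channel = ⌊(C₁+C₂)/2⌋
R: ⌊(33+151)/2⌋ = 92
G: ⌊(3+214)/2⌋ = 108
B: ⌊(14+214)/2⌋ = 114
= RGB(92, 108, 114)


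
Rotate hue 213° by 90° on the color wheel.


New hue = (H + rotation) mod 360
New hue = (213 + 90) mod 360
= 303 mod 360
= 303°


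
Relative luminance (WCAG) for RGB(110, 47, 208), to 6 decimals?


Linearize each channel (sRGB transfer function): c = v/255; c_lin = c/12.92 if c ≤ 0.04045, else ((c+0.055)/1.055)^2.4
  R: 110/255 ≈ 0.431373 > 0.04045 → ((0.431373+0.055)/1.055)^2.4 ≈ 0.155926
  G: 47/255 ≈ 0.184314 > 0.04045 → ((0.184314+0.055)/1.055)^2.4 ≈ 0.028426
  B: 208/255 ≈ 0.815686 > 0.04045 → ((0.815686+0.055)/1.055)^2.4 ≈ 0.630757
R_lin = 0.155926, G_lin = 0.028426, B_lin = 0.630757
L = 0.2126×R + 0.7152×G + 0.0722×B
L = 0.2126×0.155926 + 0.7152×0.028426 + 0.0722×0.630757
L ≈ 0.099021


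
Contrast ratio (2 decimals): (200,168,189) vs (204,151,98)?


Linearize each sRGB channel c=v/255: c/12.92 if c ≤ 0.04045 else ((c+0.055)/1.055)^2.4
L = 0.2126×R_lin + 0.7152×G_lin + 0.0722×B_lin
Color 1 (200,168,189):
  R=200: 200/255≈0.7843 > 0.04045 → ((0.7843+0.055)/1.055)^2.4 ≈ 0.57758
  G=168: 168/255≈0.6588 > 0.04045 → ((0.6588+0.055)/1.055)^2.4 ≈ 0.39157
  B=189: 189/255≈0.7412 > 0.04045 → ((0.7412+0.055)/1.055)^2.4 ≈ 0.50888
  L1 = 0.2126×0.57758 + 0.7152×0.39157 + 0.0722×0.50888 ≈ 0.43959
Color 2 (204,151,98):
  R=204: 204/255≈0.8000 > 0.04045 → ((0.8000+0.055)/1.055)^2.4 ≈ 0.60383
  G=151: 151/255≈0.5922 > 0.04045 → ((0.5922+0.055)/1.055)^2.4 ≈ 0.30947
  B=98: 98/255≈0.3843 > 0.04045 → ((0.3843+0.055)/1.055)^2.4 ≈ 0.12214
  L2 = 0.2126×0.60383 + 0.7152×0.30947 + 0.0722×0.12214 ≈ 0.35852
Lighter = 0.43959, Darker = 0.35852
Ratio = (L_lighter + 0.05) / (L_darker + 0.05)
Ratio = (0.43959 + 0.05) / (0.35852 + 0.05) = 0.48959 / 0.40852 ≈ 1.1984
Ratio ≈ 1.20:1


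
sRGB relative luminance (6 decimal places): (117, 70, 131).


Linearize each channel (sRGB transfer function): c = v/255; c_lin = c/12.92 if c ≤ 0.04045, else ((c+0.055)/1.055)^2.4
  R: 117/255 ≈ 0.458824 > 0.04045 → ((0.458824+0.055)/1.055)^2.4 ≈ 0.177888
  G: 70/255 ≈ 0.274510 > 0.04045 → ((0.274510+0.055)/1.055)^2.4 ≈ 0.061246
  B: 131/255 ≈ 0.513725 > 0.04045 → ((0.513725+0.055)/1.055)^2.4 ≈ 0.226966
R_lin = 0.177888, G_lin = 0.061246, B_lin = 0.226966
L = 0.2126×R + 0.7152×G + 0.0722×B
L = 0.2126×0.177888 + 0.7152×0.061246 + 0.0722×0.226966
L ≈ 0.098009


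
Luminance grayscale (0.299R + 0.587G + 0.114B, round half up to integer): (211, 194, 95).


Gray = 0.299×R + 0.587×G + 0.114×B
Gray = 0.299×211 + 0.587×194 + 0.114×95
Gray = 63.089 + 113.878 + 10.830
Gray = 187.797 → round half up → 188
Gray = 188


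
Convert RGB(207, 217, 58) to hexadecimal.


R = 207 → CF (hex)
G = 217 → D9 (hex)
B = 58 → 3A (hex)
Hex = #CFD93A


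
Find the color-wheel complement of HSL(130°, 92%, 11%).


Complement = opposite side of color wheel = hue + 180°
H' = (130 + 180) mod 360 = 310°
S and L unchanged.
= HSL(310°, 92%, 11%)


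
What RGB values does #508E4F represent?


50 → 80 (R)
8E → 142 (G)
4F → 79 (B)
= RGB(80, 142, 79)


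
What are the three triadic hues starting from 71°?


Triadic: equally spaced at 120° intervals
H1 = 71°
H2 = (71 + 120) mod 360 = 191°
H3 = (71 + 240) mod 360 = 311°
Triadic = 71°, 191°, 311°


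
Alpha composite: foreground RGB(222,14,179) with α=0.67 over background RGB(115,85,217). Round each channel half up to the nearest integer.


C = α×F + (1-α)×B, with 1-α = 0.33
R: 0.67×222 + 0.33×115 = 148.74 + 37.95 = 186.69 → 187
G: 0.67×14 + 0.33×85 = 9.38 + 28.05 = 37.43 → 37
B: 0.67×179 + 0.33×217 = 119.93 + 71.61 = 191.54 → 192
= RGB(187, 37, 192)


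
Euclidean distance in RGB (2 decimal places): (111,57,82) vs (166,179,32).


d = √[(R₁-R₂)² + (G₁-G₂)² + (B₁-B₂)²]
d = √[(111-166)² + (57-179)² + (82-32)²]
d = √[3025 + 14884 + 2500]
d = √20409
d ≈ 142.86


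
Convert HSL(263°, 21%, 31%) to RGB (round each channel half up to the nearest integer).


H=263°, S=0.21, L=0.31
C = (1-|2L-1|)×S = (1-|-0.38|)×0.21 = 0.1302
H' = H/60 = 263/60 ≈ 4.3833; X = C×(1-|H' mod 2 - 1|) = 0.04991
m = L - C/2 = 0.31 - 0.0651 = 0.2449
Sector ⌊H'⌋ = 4 → (R',G',B') = (0.04991, 0.0, 0.1302)
RGB = ((R'+m)×255, (G'+m)×255, (B'+m)×255) = (75.17655, 62.4495, 95.6505)
Round half up → RGB(75, 62, 96)


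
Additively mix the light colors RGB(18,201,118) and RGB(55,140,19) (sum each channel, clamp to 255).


Additive: each channel = min(255, C₁+C₂)
R: 18+55 = 73 → 73
G: 201+140 = 341 → 255
B: 118+19 = 137 → 137
= RGB(73, 255, 137)


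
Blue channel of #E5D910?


Color: #E5D910
R = E5 = 229
G = D9 = 217
B = 10 = 16
Blue = 16


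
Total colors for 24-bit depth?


Colors = 2^bits = 2^24
= 16,777,216 colors


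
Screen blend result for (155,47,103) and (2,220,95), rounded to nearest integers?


Screen: C = 255 - (255-A)×(255-B)/255, rounded to nearest integer
R: 255 - (255-155)×(255-2)/255 = 255 - 25300/255 ≈ 255 - 99.216 = 155.784 → 156
G: 255 - (255-47)×(255-220)/255 = 255 - 7280/255 ≈ 255 - 28.549 = 226.451 → 226
B: 255 - (255-103)×(255-95)/255 = 255 - 24320/255 ≈ 255 - 95.373 = 159.627 → 160
= RGB(156, 226, 160)


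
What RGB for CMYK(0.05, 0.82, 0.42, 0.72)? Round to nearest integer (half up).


R = 255 × (1-C) × (1-K) = 255 × 0.95 × 0.28 = 67.83 → 68
G = 255 × (1-M) × (1-K) = 255 × 0.18 × 0.28 = 12.852 → 13
B = 255 × (1-Y) × (1-K) = 255 × 0.58 × 0.28 = 41.412 → 41
= RGB(68, 13, 41)


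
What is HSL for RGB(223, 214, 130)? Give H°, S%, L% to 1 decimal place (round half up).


Normalize: R'=223/255≈0.8745, G'=214/255≈0.8392, B'=130/255≈0.5098
Max=223/255, Min=130/255, Δ=Max-Min=93/255
L = (Max+Min)/2 = (223+130)/510 = 353/510 = 0.69215… → L = 69.2%
L > 0.5 → S = Δ/(2-Max-Min) = 93/(510-223-130) = 93/157 = 0.59235… → S = 59.2%
(the 1/255 factors cancel in S and H, so raw channel differences can be used)
Max is R' → H = 60 × (((G-B)/Δ) mod 6) = 60 × (((214-130)/93) mod 6)
  84/93 = 0.9032…
  H = 60 × 0.9032… = 54.193…° → H = 54.2°
= HSL(54.2°, 59.2%, 69.2%)


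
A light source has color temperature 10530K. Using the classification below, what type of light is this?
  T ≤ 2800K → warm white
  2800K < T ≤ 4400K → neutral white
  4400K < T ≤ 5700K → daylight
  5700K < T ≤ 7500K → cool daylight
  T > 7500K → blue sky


Temperature: 10530K
10530K > 7500K → blue sky
Classification: blue sky


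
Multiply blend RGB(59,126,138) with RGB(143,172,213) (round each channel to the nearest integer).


Multiply: C = A×B/255, rounded to nearest integer
R: 59×143/255 = 8437/255 ≈ 33.086 → 33
G: 126×172/255 = 21672/255 ≈ 84.988 → 85
B: 138×213/255 = 29394/255 ≈ 115.271 → 115
= RGB(33, 85, 115)


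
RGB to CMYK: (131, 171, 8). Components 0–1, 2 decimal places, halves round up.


R'=131/255≈0.5137, G'=171/255≈0.6706, B'=8/255≈0.0314
K = 1 - max(R',G',B') = 1 - 171/255 = 84/255 = 0.32941… → 0.33
(1-R'-K)/(1-K) simplifies to (max-R)/max with max = 171:
C = (171-131)/171 = 40/171 = 0.23391… → 0.23
M = (171-171)/171 = 0/171 = 0 → 0.00
Y = (171-8)/171 = 163/171 = 0.95321… → 0.95
= CMYK(0.23, 0.00, 0.95, 0.33)


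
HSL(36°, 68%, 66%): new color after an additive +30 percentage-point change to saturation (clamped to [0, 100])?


Original S = 68%
Adjustment = +30 percentage points
New S = 68 + (30) = 98
Clamp to [0, 100] → 98
= HSL(36°, 98%, 66%)


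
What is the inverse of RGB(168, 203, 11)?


Invert: (255-R, 255-G, 255-B)
R: 255-168 = 87
G: 255-203 = 52
B: 255-11 = 244
= RGB(87, 52, 244)


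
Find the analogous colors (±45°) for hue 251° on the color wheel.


Base hue: 251°
Left analog: (251 - 45) mod 360 = 206°
Right analog: (251 + 45) mod 360 = 296°
Analogous hues = 206° and 296°


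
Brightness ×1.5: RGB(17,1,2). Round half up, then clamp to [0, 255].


Multiply each channel by 1.5, round half up, clamp to [0, 255]
R: 17×1.5 = 25.5 → round → 26
G: 1×1.5 = 1.5 → round → 2
B: 2×1.5 = 3
= RGB(26, 2, 3)


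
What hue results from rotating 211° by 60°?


New hue = (H + rotation) mod 360
New hue = (211 + 60) mod 360
= 271 mod 360
= 271°


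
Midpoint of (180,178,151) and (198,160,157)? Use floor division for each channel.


Midpoint: each channel = ⌊(C₁+C₂)/2⌋
R: ⌊(180+198)/2⌋ = 189
G: ⌊(178+160)/2⌋ = 169
B: ⌊(151+157)/2⌋ = 154
= RGB(189, 169, 154)


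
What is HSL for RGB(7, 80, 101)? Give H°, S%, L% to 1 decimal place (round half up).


Normalize: R'=7/255≈0.0275, G'=80/255≈0.3137, B'=101/255≈0.3961
Max=101/255, Min=7/255, Δ=Max-Min=94/255
L = (Max+Min)/2 = (101+7)/510 = 108/510 = 0.21176… → L = 21.2%
L ≤ 0.5 → S = Δ/(Max+Min) = 94/(101+7) = 94/108 = 0.87037… → S = 87.0%
(the 1/255 factors cancel in S and H, so raw channel differences can be used)
Max is B' → H = 60 × ((R-G)/Δ + 4) = 60 × ((7-80)/94 + 4)
  -73/94 + 4 = -0.7765… + 4 = 3.2234…
  H = 60 × 3.2234… = 193.404…° → H = 193.4°
= HSL(193.4°, 87.0%, 21.2%)


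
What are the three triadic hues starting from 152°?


Triadic: equally spaced at 120° intervals
H1 = 152°
H2 = (152 + 120) mod 360 = 272°
H3 = (152 + 240) mod 360 = 32°
Triadic = 152°, 272°, 32°


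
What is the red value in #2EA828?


Color: #2EA828
R = 2E = 46
G = A8 = 168
B = 28 = 40
Red = 46


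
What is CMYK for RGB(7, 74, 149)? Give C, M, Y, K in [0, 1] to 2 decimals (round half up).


R'=7/255≈0.0275, G'=74/255≈0.2902, B'=149/255≈0.5843
K = 1 - max(R',G',B') = 1 - 149/255 = 106/255 = 0.41568… → 0.42
(1-R'-K)/(1-K) simplifies to (max-R)/max with max = 149:
C = (149-7)/149 = 142/149 = 0.95302… → 0.95
M = (149-74)/149 = 75/149 = 0.50335… → 0.50
Y = (149-149)/149 = 0/149 = 0 → 0.00
= CMYK(0.95, 0.50, 0.00, 0.42)


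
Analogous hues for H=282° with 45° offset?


Base hue: 282°
Left analog: (282 - 45) mod 360 = 237°
Right analog: (282 + 45) mod 360 = 327°
Analogous hues = 237° and 327°


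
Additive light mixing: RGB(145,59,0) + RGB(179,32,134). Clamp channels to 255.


Additive: each channel = min(255, C₁+C₂)
R: 145+179 = 324 → 255
G: 59+32 = 91 → 91
B: 0+134 = 134 → 134
= RGB(255, 91, 134)


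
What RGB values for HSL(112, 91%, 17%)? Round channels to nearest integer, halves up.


H=112°, S=0.91, L=0.17
C = (1-|2L-1|)×S = (1-|-0.66|)×0.91 = 0.3094
H' = H/60 = 112/60 ≈ 1.8667; X = C×(1-|H' mod 2 - 1|) ≈ 0.0413
m = L - C/2 = 0.17 - 0.1547 = 0.0153
Sector ⌊H'⌋ = 1 → (R',G',B') = (≈0.0413, 0.3094, 0.0)
RGB = ((R'+m)×255, (G'+m)×255, (B'+m)×255) = (14.4211, 82.7985, 3.9015)
Round half up → RGB(14, 83, 4)


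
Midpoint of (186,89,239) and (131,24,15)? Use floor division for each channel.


Midpoint: each channel = ⌊(C₁+C₂)/2⌋
R: ⌊(186+131)/2⌋ = 158
G: ⌊(89+24)/2⌋ = 56
B: ⌊(239+15)/2⌋ = 127
= RGB(158, 56, 127)


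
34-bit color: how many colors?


Colors = 2^bits = 2^34
= 17,179,869,184 colors


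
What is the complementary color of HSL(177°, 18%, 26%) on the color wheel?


Complement = opposite side of color wheel = hue + 180°
H' = (177 + 180) mod 360 = 357°
S and L unchanged.
= HSL(357°, 18%, 26%)


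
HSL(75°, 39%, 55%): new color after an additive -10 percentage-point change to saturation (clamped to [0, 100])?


Original S = 39%
Adjustment = -10 percentage points
New S = 39 + (-10) = 29
Clamp to [0, 100] → 29
= HSL(75°, 29%, 55%)


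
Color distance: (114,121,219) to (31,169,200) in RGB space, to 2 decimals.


d = √[(R₁-R₂)² + (G₁-G₂)² + (B₁-B₂)²]
d = √[(114-31)² + (121-169)² + (219-200)²]
d = √[6889 + 2304 + 361]
d = √9554
d ≈ 97.74


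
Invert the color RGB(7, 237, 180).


Invert: (255-R, 255-G, 255-B)
R: 255-7 = 248
G: 255-237 = 18
B: 255-180 = 75
= RGB(248, 18, 75)


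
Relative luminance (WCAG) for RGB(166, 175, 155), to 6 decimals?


Linearize each channel (sRGB transfer function): c = v/255; c_lin = c/12.92 if c ≤ 0.04045, else ((c+0.055)/1.055)^2.4
  R: 166/255 ≈ 0.650980 > 0.04045 → ((0.650980+0.055)/1.055)^2.4 ≈ 0.381326
  G: 175/255 ≈ 0.686275 > 0.04045 → ((0.686275+0.055)/1.055)^2.4 ≈ 0.428690
  B: 155/255 ≈ 0.607843 > 0.04045 → ((0.607843+0.055)/1.055)^2.4 ≈ 0.327778
R_lin = 0.381326, G_lin = 0.428690, B_lin = 0.327778
L = 0.2126×R + 0.7152×G + 0.0722×B
L = 0.2126×0.381326 + 0.7152×0.428690 + 0.0722×0.327778
L ≈ 0.411335


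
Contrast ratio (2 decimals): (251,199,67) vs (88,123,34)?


Linearize each sRGB channel c=v/255: c/12.92 if c ≤ 0.04045 else ((c+0.055)/1.055)^2.4
L = 0.2126×R_lin + 0.7152×G_lin + 0.0722×B_lin
Color 1 (251,199,67):
  R=251: 251/255≈0.9843 > 0.04045 → ((0.9843+0.055)/1.055)^2.4 ≈ 0.96469
  G=199: 199/255≈0.7804 > 0.04045 → ((0.7804+0.055)/1.055)^2.4 ≈ 0.57112
  B=67: 67/255≈0.2627 > 0.04045 → ((0.2627+0.055)/1.055)^2.4 ≈ 0.05613
  L1 = 0.2126×0.96469 + 0.7152×0.57112 + 0.0722×0.05613 ≈ 0.61761
Color 2 (88,123,34):
  R=88: 88/255≈0.3451 > 0.04045 → ((0.3451+0.055)/1.055)^2.4 ≈ 0.09759
  G=123: 123/255≈0.4824 > 0.04045 → ((0.4824+0.055)/1.055)^2.4 ≈ 0.19807
  B=34: 34/255≈0.1333 > 0.04045 → ((0.1333+0.055)/1.055)^2.4 ≈ 0.01600
  L2 = 0.2126×0.09759 + 0.7152×0.19807 + 0.0722×0.01600 ≈ 0.16356
Lighter = 0.61761, Darker = 0.16356
Ratio = (L_lighter + 0.05) / (L_darker + 0.05)
Ratio = (0.61761 + 0.05) / (0.16356 + 0.05) = 0.66761 / 0.21356 ≈ 3.1261
Ratio ≈ 3.13:1
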